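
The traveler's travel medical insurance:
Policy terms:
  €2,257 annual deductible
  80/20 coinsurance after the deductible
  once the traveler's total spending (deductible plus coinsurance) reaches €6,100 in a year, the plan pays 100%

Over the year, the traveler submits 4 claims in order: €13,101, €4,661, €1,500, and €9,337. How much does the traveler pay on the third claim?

Claim 1 — €13,101: €2,257 finishes the deductible; €10,844 goes to coinsurance; traveler's 20% is €2,168.80. Traveler owes €4,425.80 (running OOP €4,425.80).
Claim 2 — €4,661: deductible met; 20% of €4,661 = €932.20. Traveler pays €932.20; OOP now €5,358.
Claim 3 — €1,500: 20% coinsurance on €1,500 = €300. Cost to traveler: €300. OOP to date €5,658.

€300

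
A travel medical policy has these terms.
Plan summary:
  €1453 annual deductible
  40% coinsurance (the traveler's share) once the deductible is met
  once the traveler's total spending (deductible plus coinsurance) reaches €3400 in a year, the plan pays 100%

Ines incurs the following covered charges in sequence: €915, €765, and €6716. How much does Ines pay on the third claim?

Bill 1, €915: all of it applies to the deductible. Traveler pays €915; OOP now €915.
Bill 2, €765: €538 finishes the deductible; €227 goes to coinsurance; 40% of €227 = €90.80. Cost to traveler: €628.80. OOP to date €1543.80.
Bill 3, €6716: 40% coinsurance on €6716 = €2686.40. That would push OOP to €4230.20, over the €3400 cap, so traveler pays €3400 − €1543.80 = €1856.20.

€1856.20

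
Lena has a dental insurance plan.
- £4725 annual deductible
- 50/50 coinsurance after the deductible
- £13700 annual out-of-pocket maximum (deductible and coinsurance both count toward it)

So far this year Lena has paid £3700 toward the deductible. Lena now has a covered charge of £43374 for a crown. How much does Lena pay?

Remaining deductible: £4725 − £3700 = £1025.
That leaves £43374 − £1025 = £42349 for coinsurance.
Coinsurance: £42349 × 50% = £21174.50.
So the patient owes £1025 + £21174.50 = £22199.50 before any cap.
Year-to-date out-of-pocket would reach £3700 + £22199.50 = £25899.50, above the £13700 maximum, so the patient pays only £13700 − £3700 = £10000.

£10000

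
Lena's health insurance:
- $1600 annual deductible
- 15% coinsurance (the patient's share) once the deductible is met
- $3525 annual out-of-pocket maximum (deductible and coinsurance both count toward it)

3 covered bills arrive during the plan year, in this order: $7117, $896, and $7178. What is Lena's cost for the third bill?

#1 ($7117): deductible takes $1600, $5517 remains; patient's 15% is $827.55. Cost to patient: $2427.55. OOP to date $2427.55.
#2 ($896): 15% coinsurance on $896 = $134.40. Patient owes $134.40 (running OOP $2561.95).
#3 ($7178): deductible met; 15% of $7178 = $1076.70. OOP would hit $3638.65 > $3525, so the cap limits the patient to $3525 − $2561.95 = $963.05.

$963.05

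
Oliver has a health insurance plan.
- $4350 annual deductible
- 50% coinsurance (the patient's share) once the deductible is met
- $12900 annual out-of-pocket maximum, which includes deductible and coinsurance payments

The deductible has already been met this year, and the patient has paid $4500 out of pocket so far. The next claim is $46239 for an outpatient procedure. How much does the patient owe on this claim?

$8400

With the deductible met, the entire $46239 is subject to coinsurance.
Patient's 50% share of $46239 is $23119.50.
Year-to-date out-of-pocket would reach $4500 + $23119.50 = $27619.50, above the $12900 maximum, so the patient pays only $12900 − $4500 = $8400.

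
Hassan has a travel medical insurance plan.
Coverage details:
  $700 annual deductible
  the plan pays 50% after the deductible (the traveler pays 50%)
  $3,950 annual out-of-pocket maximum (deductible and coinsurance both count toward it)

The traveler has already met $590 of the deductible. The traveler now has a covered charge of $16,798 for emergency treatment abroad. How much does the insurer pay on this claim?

Remaining deductible: $700 − $590 = $110.
The remaining $16,688 (= $16,798 − $110) moves to coinsurance.
50% of $16,688 = $8,344 falls to the traveler.
So the traveler owes $110 + $8,344 = $8,454 before any cap.
Year-to-date out-of-pocket would reach $590 + $8,454 = $9,044, above the $3,950 maximum, so the traveler pays only $3,950 − $590 = $3,360.
Insurer pays the balance: $16,798 − $3,360 = $13,438.

$13,438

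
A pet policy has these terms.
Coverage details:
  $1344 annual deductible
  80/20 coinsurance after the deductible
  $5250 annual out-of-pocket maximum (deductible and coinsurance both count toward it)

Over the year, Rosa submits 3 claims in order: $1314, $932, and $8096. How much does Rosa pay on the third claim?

$1619.20

#1 ($1314): entire amount goes to the deductible. Owner pays $1314; OOP now $1314.
#2 ($932): deductible takes $30, $902 remains; 20% of $902 = $180.40. Owner owes $210.40 (running OOP $1524.40).
#3 ($8096): deductible met; 20% of $8096 = $1619.20. Owner owes $1619.20 (running OOP $3143.60).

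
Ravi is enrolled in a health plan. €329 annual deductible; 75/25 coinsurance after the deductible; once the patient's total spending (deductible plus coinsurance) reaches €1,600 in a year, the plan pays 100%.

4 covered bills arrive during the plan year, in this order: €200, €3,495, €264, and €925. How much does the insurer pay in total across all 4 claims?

€3,416.25

Claim 1 (€200): entire amount goes to the deductible. Cost to patient: €200. OOP to date €200. Insurer: €200 − €200 = €0.
Claim 2 (€3,495): deductible takes €129, €3,366 remains; patient's 25% is €841.50. Patient owes €970.50 (running OOP €1,170.50). Insurer: €3,495 − €970.50 = €2,524.50.
Claim 3 (€264): deductible already satisfied, so patient's share is 25% × €264 = €66. Patient pays €66; OOP now €1,236.50. Insurer: €264 − €66 = €198.
Claim 4 (€925): deductible met; 25% of €925 = €231.25. Patient owes €231.25 (running OOP €1,467.75). Plan pays €925 − €231.25 = €693.75.
Insurer total: €0 + €2,524.50 + €198 + €693.75 = €3,416.25.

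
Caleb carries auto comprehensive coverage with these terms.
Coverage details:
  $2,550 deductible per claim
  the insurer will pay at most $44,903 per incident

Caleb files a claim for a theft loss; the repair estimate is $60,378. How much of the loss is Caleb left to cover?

$15,475

Subtract the deductible: $60,378 − $2,550 = $57,828.
$57,828 exceeds the $44,903 limit, so the insurer pays the limit: $44,903.
Out of pocket: $60,378 − $44,903 = $15,475.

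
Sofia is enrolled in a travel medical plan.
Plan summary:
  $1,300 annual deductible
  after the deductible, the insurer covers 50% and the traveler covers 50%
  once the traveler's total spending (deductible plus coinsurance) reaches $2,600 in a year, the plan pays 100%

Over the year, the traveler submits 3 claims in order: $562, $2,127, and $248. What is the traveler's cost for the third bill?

$124

Claim 1 ($562): fully absorbed by the deductible. Traveler owes $562 (running OOP $562).
Claim 2 ($2,127): deductible takes $738, $1,389 remains; traveler's 50% is $694.50. Traveler owes $1,432.50 (running OOP $1,994.50).
Claim 3 ($248): 50% coinsurance on $248 = $124. Cost to traveler: $124. OOP to date $2,118.50.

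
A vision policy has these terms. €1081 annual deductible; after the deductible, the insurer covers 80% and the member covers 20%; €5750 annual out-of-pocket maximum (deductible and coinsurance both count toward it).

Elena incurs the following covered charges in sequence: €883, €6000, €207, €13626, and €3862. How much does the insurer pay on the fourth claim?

Claim 1 — €883: entire amount goes to the deductible. Cost to member: €883. OOP to date €883. Plan pays €883 − €883 = €0.
Claim 2 — €6000: €198 to deductible, leaving €5802; 20% of €5802 = €1160.40. Cost to member: €1358.40. OOP to date €2241.40. Plan pays €6000 − €1358.40 = €4641.60.
Claim 3 — €207: deductible already satisfied, so member's share is 20% × €207 = €41.40. Cost to member: €41.40. OOP to date €2282.80. Plan pays €207 − €41.40 = €165.60.
Claim 4 — €13626: 20% coinsurance on €13626 = €2725.20. Member pays €2725.20; OOP now €5008. Insurer: €13626 − €2725.20 = €10900.80.

€10900.80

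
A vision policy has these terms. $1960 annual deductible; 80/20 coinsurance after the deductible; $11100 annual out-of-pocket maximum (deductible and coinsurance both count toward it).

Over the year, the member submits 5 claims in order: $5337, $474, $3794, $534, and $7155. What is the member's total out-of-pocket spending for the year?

Bill 1, $5337: deductible takes $1960, $3377 remains; 20% of $3377 = $675.40. Member pays $2635.40; OOP now $2635.40.
Bill 2, $474: 20% coinsurance on $474 = $94.80. Member pays $94.80; OOP now $2730.20.
Bill 3, $3794: deductible met; 20% of $3794 = $758.80. Member pays $758.80; OOP now $3489.
Bill 4, $534: deductible already satisfied, so member's share is 20% × $534 = $106.80. Member owes $106.80 (running OOP $3595.80).
Bill 5, $7155: 20% coinsurance on $7155 = $1431. Member owes $1431 (running OOP $5026.80).
Total paid by the member: $2635.40 + $94.80 + $758.80 + $106.80 + $1431 = $5026.80.

$5026.80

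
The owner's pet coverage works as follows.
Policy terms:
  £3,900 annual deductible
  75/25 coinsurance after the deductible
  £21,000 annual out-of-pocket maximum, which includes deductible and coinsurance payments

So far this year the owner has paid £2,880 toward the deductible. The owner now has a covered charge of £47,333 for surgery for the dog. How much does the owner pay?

Remaining deductible: £3,900 − £2,880 = £1,020.
After the £1,020 deductible portion, £47,333 − £1,020 = £46,313 is subject to coinsurance.
Owner's 25% share of £46,313 is £11,578.25.
That puts the owner's cost at £1,020 + £11,578.25 = £12,598.25 before any cap.
Total out-of-pocket so far would be £2,880 + £12,598.25 = £15,478.25, below the £21,000 cap — no reduction.

£12,598.25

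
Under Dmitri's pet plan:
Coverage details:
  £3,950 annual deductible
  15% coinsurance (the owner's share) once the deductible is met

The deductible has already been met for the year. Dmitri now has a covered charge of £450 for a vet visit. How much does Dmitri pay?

£67.50

With the deductible met, the entire £450 is subject to coinsurance.
Coinsurance: £450 × 15% = £67.50.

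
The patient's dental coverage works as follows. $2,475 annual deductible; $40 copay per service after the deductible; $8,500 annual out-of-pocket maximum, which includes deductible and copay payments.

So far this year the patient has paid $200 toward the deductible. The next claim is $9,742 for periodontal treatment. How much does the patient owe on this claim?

$2,315

Remaining deductible: $2,475 − $200 = $2,275.
The remaining $7,467 (= $9,742 − $2,275) moves to the copay.
Copay on this service: $40.
That puts the patient's cost at $2,275 + $40 = $2,315 before any cap.
Cumulative spending $200 + $2,315 = $2,515 stays under the $8,500 maximum.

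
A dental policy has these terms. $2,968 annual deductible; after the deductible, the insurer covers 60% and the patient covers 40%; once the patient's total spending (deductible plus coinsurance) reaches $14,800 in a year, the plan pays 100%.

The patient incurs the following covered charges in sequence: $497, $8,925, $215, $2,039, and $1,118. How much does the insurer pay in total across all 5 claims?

Claim 1 ($497): fully absorbed by the deductible. Patient owes $497 (running OOP $497). Insurer: $497 − $497 = $0.
Claim 2 ($8,925): deductible takes $2,471, $6,454 remains; 40% of $6,454 = $2,581.60. Patient pays $5,052.60; OOP now $5,549.60. Plan pays $8,925 − $5,052.60 = $3,872.40.
Claim 3 ($215): deductible met; 40% of $215 = $86. Patient owes $86 (running OOP $5,635.60). Insurer: $215 − $86 = $129.
Claim 4 ($2,039): deductible met; 40% of $2,039 = $815.60. Cost to patient: $815.60. OOP to date $6,451.20. Insurer: $2,039 − $815.60 = $1,223.40.
Claim 5 ($1,118): deductible already satisfied, so patient's share is 40% × $1,118 = $447.20. Cost to patient: $447.20. OOP to date $6,898.40. Plan pays $1,118 − $447.20 = $670.80.
Insurer total: $0 + $3,872.40 + $129 + $1,223.40 + $670.80 = $5,895.60.

$5,895.60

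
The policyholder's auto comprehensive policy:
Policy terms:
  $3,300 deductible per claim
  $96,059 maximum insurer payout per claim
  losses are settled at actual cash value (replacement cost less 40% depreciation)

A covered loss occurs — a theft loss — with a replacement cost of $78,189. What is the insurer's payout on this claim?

Actual cash value after 40% depreciation: $78,189 × 60% = $46,913.40.
Subtract the deductible: $46,913.40 − $3,300 = $43,613.40.
$43,613.40 is within the $96,059 limit, so the insurer pays $43,613.40.

$43,613.40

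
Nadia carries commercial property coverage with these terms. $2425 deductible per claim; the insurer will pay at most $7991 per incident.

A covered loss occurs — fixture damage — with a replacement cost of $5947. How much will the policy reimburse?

Subtract the deductible: $5947 − $2425 = $3522.
$3522 ≤ $7991, so the limit doesn't bind; insurer pays $3522.

$3522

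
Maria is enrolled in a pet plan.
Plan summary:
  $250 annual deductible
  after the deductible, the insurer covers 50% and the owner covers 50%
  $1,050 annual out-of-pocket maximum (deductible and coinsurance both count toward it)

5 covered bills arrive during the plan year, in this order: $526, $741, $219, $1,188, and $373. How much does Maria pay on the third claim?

$109.50

Claim 1 — $526: $250 to deductible, leaving $276; owner's 50% is $138. Owner pays $388; OOP now $388.
Claim 2 — $741: deductible met; 50% of $741 = $370.50. Owner owes $370.50 (running OOP $758.50).
Claim 3 — $219: 50% coinsurance on $219 = $109.50. Cost to owner: $109.50. OOP to date $868.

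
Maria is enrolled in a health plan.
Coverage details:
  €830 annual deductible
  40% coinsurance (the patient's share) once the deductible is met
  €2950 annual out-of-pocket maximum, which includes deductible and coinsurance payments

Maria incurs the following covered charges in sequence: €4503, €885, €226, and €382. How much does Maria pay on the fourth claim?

Claim 1 — €4503: deductible takes €830, €3673 remains; patient's 40% is €1469.20. Patient owes €2299.20 (running OOP €2299.20).
Claim 2 — €885: 40% coinsurance on €885 = €354. Patient pays €354; OOP now €2653.20.
Claim 3 — €226: 40% coinsurance on €226 = €90.40. Cost to patient: €90.40. OOP to date €2743.60.
Claim 4 — €382: deductible already satisfied, so patient's share is 40% × €382 = €152.80. Patient owes €152.80 (running OOP €2896.40).

€152.80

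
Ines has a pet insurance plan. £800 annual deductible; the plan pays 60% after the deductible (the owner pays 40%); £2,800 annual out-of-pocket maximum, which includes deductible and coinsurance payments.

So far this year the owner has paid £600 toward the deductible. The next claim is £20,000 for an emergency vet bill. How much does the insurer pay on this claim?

Deductible still to meet: £800 − £600 = £200.
That leaves £20,000 − £200 = £19,800 for coinsurance.
40% of £19,800 = £7,920 falls to the owner.
So the owner owes £200 + £7,920 = £8,120 before any cap.
That would bring total out-of-pocket to £8,720, past the £2,800 cap. The owner is capped at £2,800 − £600 = £2,200 on this claim.
The plan picks up £20,000 − £2,200 = £17,800.

£17,800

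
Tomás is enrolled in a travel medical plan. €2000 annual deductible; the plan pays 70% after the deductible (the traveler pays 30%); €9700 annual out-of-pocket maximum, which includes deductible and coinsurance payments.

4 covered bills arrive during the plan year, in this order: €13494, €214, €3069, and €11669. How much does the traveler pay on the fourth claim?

Claim 1 (€13494): deductible takes €2000, €11494 remains; traveler's 30% is €3448.20. Traveler owes €5448.20 (running OOP €5448.20).
Claim 2 (€214): deductible met; 30% of €214 = €64.20. Traveler pays €64.20; OOP now €5512.40.
Claim 3 (€3069): 30% coinsurance on €3069 = €920.70. Traveler pays €920.70; OOP now €6433.10.
Claim 4 (€11669): deductible met; 30% of €11669 = €3500.70. OOP would hit €9933.80 > €9700, so the cap limits the traveler to €9700 − €6433.10 = €3266.90.

€3266.90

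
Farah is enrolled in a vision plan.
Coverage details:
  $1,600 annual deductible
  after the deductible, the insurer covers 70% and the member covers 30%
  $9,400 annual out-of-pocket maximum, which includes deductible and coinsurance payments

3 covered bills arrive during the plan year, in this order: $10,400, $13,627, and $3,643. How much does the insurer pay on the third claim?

#1 ($10,400): deductible takes $1,600, $8,800 remains; coinsurance $8,800 × 30% = $2,640. Member pays $4,240; OOP now $4,240. Insurer: $10,400 − $4,240 = $6,160.
#2 ($13,627): deductible already satisfied, so member's share is 30% × $13,627 = $4,088.10. Member pays $4,088.10; OOP now $8,328.10. Insurer: $13,627 − $4,088.10 = $9,538.90.
#3 ($3,643): deductible already satisfied, so member's share is 30% × $3,643 = $1,092.90. OOP would hit $9,421 > $9,400, so the cap limits the member to $9,400 − $8,328.10 = $1,071.90. Plan pays $3,643 − $1,071.90 = $2,571.10.

$2,571.10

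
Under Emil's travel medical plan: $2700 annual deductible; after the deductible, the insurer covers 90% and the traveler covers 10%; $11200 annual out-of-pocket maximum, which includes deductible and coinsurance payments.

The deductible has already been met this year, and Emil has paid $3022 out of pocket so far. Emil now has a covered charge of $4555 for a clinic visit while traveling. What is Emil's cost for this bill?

$455.50

With the deductible met, the entire $4555 is subject to coinsurance.
10% of $4555 = $455.50 falls to the traveler.
Cumulative spending $3022 + $455.50 = $3477.50 stays under the $11200 maximum.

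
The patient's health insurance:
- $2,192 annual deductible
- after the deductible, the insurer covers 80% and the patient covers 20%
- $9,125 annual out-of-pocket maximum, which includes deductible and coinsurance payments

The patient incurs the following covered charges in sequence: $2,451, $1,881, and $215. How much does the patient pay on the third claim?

$43

Claim 1 — $2,451: $2,192 finishes the deductible; $259 goes to coinsurance; 20% of $259 = $51.80. Patient owes $2,243.80 (running OOP $2,243.80).
Claim 2 — $1,881: deductible met; 20% of $1,881 = $376.20. Patient pays $376.20; OOP now $2,620.
Claim 3 — $215: 20% coinsurance on $215 = $43. Cost to patient: $43. OOP to date $2,663.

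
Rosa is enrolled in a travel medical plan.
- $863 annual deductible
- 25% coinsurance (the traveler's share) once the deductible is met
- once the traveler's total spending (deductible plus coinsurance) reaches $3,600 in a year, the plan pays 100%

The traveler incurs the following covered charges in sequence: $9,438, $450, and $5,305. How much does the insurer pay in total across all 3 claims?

$11,593

Bill 1, $9,438: deductible takes $863, $8,575 remains; 25% of $8,575 = $2,143.75. Cost to traveler: $3,006.75. OOP to date $3,006.75. Insurer: $9,438 − $3,006.75 = $6,431.25.
Bill 2, $450: deductible already satisfied, so traveler's share is 25% × $450 = $112.50. Traveler pays $112.50; OOP now $3,119.25. Plan pays $450 − $112.50 = $337.50.
Bill 3, $5,305: deductible met; 25% of $5,305 = $1,326.25. That would push OOP to $4,445.50, over the $3,600 cap, so traveler pays $3,600 − $3,119.25 = $480.75. Insurer: $5,305 − $480.75 = $4,824.25.
Insurer total = bills − traveler's total = $15,193 − $3,600 = $11,593.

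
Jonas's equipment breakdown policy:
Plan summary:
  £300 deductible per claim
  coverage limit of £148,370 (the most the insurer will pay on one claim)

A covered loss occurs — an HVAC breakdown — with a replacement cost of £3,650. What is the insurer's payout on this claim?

Subtract the deductible: £3,650 − £300 = £3,350.
That's under the £148,370 cap, so the insurer reimburses the full £3,350.

£3,350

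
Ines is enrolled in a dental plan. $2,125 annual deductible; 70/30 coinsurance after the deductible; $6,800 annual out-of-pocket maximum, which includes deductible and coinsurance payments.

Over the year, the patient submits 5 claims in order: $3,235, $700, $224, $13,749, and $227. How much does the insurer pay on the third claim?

Bill 1, $3,235: deductible takes $2,125, $1,110 remains; coinsurance $1,110 × 30% = $333. Patient pays $2,458; OOP now $2,458. Insurer: $3,235 − $2,458 = $777.
Bill 2, $700: 30% coinsurance on $700 = $210. Patient owes $210 (running OOP $2,668). Insurer: $700 − $210 = $490.
Bill 3, $224: deductible met; 30% of $224 = $67.20. Patient owes $67.20 (running OOP $2,735.20). Plan pays $224 − $67.20 = $156.80.

$156.80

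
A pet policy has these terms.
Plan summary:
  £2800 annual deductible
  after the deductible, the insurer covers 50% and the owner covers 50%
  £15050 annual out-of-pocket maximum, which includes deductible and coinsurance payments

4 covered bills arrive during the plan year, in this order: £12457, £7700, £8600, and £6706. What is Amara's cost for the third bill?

£3571.50

Bill 1, £12457: £2800 to deductible, leaving £9657; 50% of £9657 = £4828.50. Owner pays £7628.50; OOP now £7628.50.
Bill 2, £7700: deductible already satisfied, so owner's share is 50% × £7700 = £3850. Owner pays £3850; OOP now £11478.50.
Bill 3, £8600: 50% coinsurance on £8600 = £4300. That would push OOP to £15778.50, over the £15050 cap, so owner pays £15050 − £11478.50 = £3571.50.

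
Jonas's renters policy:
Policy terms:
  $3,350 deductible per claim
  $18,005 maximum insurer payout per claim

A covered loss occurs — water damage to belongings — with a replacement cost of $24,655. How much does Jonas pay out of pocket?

Less the $3,350 deductible: $24,655 − $3,350 = $21,305.
Since $21,305 > $18,005, the payout is capped at $18,005.
Out of pocket: $24,655 − $18,005 = $6,650.

$6,650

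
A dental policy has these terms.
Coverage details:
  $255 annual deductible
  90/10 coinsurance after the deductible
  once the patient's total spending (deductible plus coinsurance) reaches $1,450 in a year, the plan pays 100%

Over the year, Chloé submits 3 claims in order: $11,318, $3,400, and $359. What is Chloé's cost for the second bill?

#1 ($11,318): deductible takes $255, $11,063 remains; 10% of $11,063 = $1,106.30. Cost to patient: $1,361.30. OOP to date $1,361.30.
#2 ($3,400): deductible already satisfied, so patient's share is 10% × $3,400 = $340. Adding that to $1,361.30 gives $1,701.30, past the $1,450 cap; patient pays only $1,450 − $1,361.30 = $88.70.

$88.70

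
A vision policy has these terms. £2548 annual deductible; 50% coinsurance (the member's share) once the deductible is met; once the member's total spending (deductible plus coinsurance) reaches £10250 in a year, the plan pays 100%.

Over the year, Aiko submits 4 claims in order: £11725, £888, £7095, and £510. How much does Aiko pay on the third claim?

Claim 1 (£11725): £2548 finishes the deductible; £9177 goes to coinsurance; coinsurance £9177 × 50% = £4588.50. Cost to member: £7136.50. OOP to date £7136.50.
Claim 2 (£888): deductible met; 50% of £888 = £444. Member pays £444; OOP now £7580.50.
Claim 3 (£7095): 50% coinsurance on £7095 = £3547.50. OOP would hit £11128 > £10250, so the cap limits the member to £10250 − £7580.50 = £2669.50.

£2669.50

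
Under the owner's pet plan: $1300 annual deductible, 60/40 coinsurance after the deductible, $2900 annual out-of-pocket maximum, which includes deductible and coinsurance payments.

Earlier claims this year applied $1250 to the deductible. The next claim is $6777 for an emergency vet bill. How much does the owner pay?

$1650

Deductible still to meet: $1300 − $1250 = $50.
That leaves $6777 − $50 = $6727 for coinsurance.
Coinsurance: $6727 × 40% = $2690.80.
That puts the owner's cost at $50 + $2690.80 = $2740.80 before any cap.
Year-to-date out-of-pocket would reach $1250 + $2740.80 = $3990.80, above the $2900 maximum, so the owner pays only $2900 − $1250 = $1650.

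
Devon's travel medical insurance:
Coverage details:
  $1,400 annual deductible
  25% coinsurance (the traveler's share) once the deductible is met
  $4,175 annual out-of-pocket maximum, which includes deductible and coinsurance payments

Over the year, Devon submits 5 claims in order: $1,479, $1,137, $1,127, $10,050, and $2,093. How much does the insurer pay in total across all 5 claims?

$11,711

Claim 1 — $1,479: deductible takes $1,400, $79 remains; traveler's 25% is $19.75. Traveler owes $1,419.75 (running OOP $1,419.75). Plan pays $1,479 − $1,419.75 = $59.25.
Claim 2 — $1,137: 25% coinsurance on $1,137 = $284.25. Cost to traveler: $284.25. OOP to date $1,704. Plan pays $1,137 − $284.25 = $852.75.
Claim 3 — $1,127: deductible already satisfied, so traveler's share is 25% × $1,127 = $281.75. Traveler owes $281.75 (running OOP $1,985.75). Insurer: $1,127 − $281.75 = $845.25.
Claim 4 — $10,050: 25% coinsurance on $10,050 = $2,512.50. That would push OOP to $4,498.25, over the $4,175 cap, so traveler pays $4,175 − $1,985.75 = $2,189.25. Insurer: $10,050 − $2,189.25 = $7,860.75.
Claim 5 — $2,093: deductible met; 25% of $2,093 = $523.25. Adding that to $4,175 gives $4,698.25, past the $4,175 cap; traveler pays only $4,175 − $4,175 = $0. Insurer: $2,093 − $0 = $2,093.
Insurer total: $59.25 + $852.75 + $845.25 + $7,860.75 + $2,093 = $11,711.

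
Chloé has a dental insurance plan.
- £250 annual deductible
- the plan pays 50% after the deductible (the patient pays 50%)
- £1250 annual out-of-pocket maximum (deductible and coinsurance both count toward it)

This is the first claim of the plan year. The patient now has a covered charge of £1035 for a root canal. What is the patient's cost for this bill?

£642.50

The full £250 deductible is still open; £250 of this bill applies to it.
That leaves £1035 − £250 = £785 for coinsurance.
50% of £785 = £392.50 falls to the patient.
So the patient owes £250 + £392.50 = £642.50 before any cap.
Year-to-date out-of-pocket becomes £0 + £642.50 = £642.50, still under the £1250 maximum, so no cap applies.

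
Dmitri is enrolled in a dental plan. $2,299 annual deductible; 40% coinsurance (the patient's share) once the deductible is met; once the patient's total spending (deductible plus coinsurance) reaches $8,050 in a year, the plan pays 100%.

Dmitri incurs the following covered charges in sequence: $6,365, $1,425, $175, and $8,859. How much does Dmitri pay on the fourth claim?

$3,484.60

Claim 1 ($6,365): $2,299 to deductible, leaving $4,066; 40% of $4,066 = $1,626.40. Cost to patient: $3,925.40. OOP to date $3,925.40.
Claim 2 ($1,425): deductible already satisfied, so patient's share is 40% × $1,425 = $570. Cost to patient: $570. OOP to date $4,495.40.
Claim 3 ($175): 40% coinsurance on $175 = $70. Cost to patient: $70. OOP to date $4,565.40.
Claim 4 ($8,859): deductible already satisfied, so patient's share is 40% × $8,859 = $3,543.60. OOP would hit $8,109 > $8,050, so the cap limits the patient to $8,050 − $4,565.40 = $3,484.60.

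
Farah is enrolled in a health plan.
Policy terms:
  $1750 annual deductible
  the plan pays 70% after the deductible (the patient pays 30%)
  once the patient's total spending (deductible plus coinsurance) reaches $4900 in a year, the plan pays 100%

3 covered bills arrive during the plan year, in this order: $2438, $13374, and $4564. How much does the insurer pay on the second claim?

Claim 1 — $2438: $1750 finishes the deductible; $688 goes to coinsurance; patient's 30% is $206.40. Cost to patient: $1956.40. OOP to date $1956.40. Plan pays $2438 − $1956.40 = $481.60.
Claim 2 — $13374: 30% coinsurance on $13374 = $4012.20. Adding that to $1956.40 gives $5968.60, past the $4900 cap; patient pays only $4900 − $1956.40 = $2943.60. Plan pays $13374 − $2943.60 = $10430.40.

$10430.40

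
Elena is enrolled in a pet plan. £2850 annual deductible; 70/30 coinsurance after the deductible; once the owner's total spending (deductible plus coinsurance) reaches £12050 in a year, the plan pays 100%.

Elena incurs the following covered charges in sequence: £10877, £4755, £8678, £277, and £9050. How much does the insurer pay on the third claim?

Claim 1 — £10877: £2850 finishes the deductible; £8027 goes to coinsurance; 30% of £8027 = £2408.10. Owner owes £5258.10 (running OOP £5258.10). Insurer: £10877 − £5258.10 = £5618.90.
Claim 2 — £4755: deductible met; 30% of £4755 = £1426.50. Cost to owner: £1426.50. OOP to date £6684.60. Insurer: £4755 − £1426.50 = £3328.50.
Claim 3 — £8678: deductible met; 30% of £8678 = £2603.40. Cost to owner: £2603.40. OOP to date £9288. Insurer: £8678 − £2603.40 = £6074.60.

£6074.60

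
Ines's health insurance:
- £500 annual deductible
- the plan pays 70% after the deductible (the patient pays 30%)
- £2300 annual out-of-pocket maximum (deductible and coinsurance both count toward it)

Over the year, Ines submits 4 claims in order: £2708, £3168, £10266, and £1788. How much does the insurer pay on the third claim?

Claim 1 (£2708): £500 to deductible, leaving £2208; patient's 30% is £662.40. Cost to patient: £1162.40. OOP to date £1162.40. Insurer: £2708 − £1162.40 = £1545.60.
Claim 2 (£3168): deductible met; 30% of £3168 = £950.40. Patient owes £950.40 (running OOP £2112.80). Plan pays £3168 − £950.40 = £2217.60.
Claim 3 (£10266): deductible met; 30% of £10266 = £3079.80. OOP would hit £5192.60 > £2300, so the cap limits the patient to £2300 − £2112.80 = £187.20. Insurer: £10266 − £187.20 = £10078.80.

£10078.80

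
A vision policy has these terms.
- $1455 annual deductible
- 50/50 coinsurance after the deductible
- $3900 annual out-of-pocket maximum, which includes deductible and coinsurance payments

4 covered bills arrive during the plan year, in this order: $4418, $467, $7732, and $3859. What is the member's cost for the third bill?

Claim 1 — $4418: $1455 to deductible, leaving $2963; member's 50% is $1481.50. Member pays $2936.50; OOP now $2936.50.
Claim 2 — $467: deductible met; 50% of $467 = $233.50. Member pays $233.50; OOP now $3170.
Claim 3 — $7732: deductible already satisfied, so member's share is 50% × $7732 = $3866. Adding that to $3170 gives $7036, past the $3900 cap; member pays only $3900 − $3170 = $730.

$730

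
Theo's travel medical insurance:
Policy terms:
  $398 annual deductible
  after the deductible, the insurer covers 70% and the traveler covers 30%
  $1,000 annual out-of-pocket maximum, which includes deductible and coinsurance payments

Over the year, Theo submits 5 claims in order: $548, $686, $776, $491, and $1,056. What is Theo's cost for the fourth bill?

$118.40

Bill 1, $548: deductible takes $398, $150 remains; 30% of $150 = $45. Traveler owes $443 (running OOP $443).
Bill 2, $686: deductible met; 30% of $686 = $205.80. Traveler pays $205.80; OOP now $648.80.
Bill 3, $776: deductible met; 30% of $776 = $232.80. Traveler owes $232.80 (running OOP $881.60).
Bill 4, $491: deductible met; 30% of $491 = $147.30. OOP would hit $1,028.90 > $1,000, so the cap limits the traveler to $1,000 − $881.60 = $118.40.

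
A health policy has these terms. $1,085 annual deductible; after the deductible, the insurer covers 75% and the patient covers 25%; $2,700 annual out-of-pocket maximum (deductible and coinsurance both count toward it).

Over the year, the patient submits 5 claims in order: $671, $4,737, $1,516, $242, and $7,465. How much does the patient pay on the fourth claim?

$60.50

Claim 1 — $671: fully absorbed by the deductible. Patient pays $671; OOP now $671.
Claim 2 — $4,737: $414 to deductible, leaving $4,323; patient's 25% is $1,080.75. Patient pays $1,494.75; OOP now $2,165.75.
Claim 3 — $1,516: deductible met; 25% of $1,516 = $379. Patient owes $379 (running OOP $2,544.75).
Claim 4 — $242: 25% coinsurance on $242 = $60.50. Patient owes $60.50 (running OOP $2,605.25).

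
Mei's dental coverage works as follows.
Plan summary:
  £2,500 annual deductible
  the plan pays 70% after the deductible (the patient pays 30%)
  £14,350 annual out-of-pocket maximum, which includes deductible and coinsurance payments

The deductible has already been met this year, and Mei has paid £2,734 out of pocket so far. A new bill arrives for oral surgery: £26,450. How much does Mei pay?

The deductible is already satisfied, so the full bill goes to coinsurance.
Patient's 30% share of £26,450 is £7,935.
Cumulative spending £2,734 + £7,935 = £10,669 stays under the £14,350 maximum.

£7,935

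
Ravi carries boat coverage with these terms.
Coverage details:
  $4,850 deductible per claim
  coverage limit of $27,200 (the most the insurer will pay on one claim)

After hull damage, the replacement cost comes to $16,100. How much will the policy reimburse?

Less the $4,850 deductible: $16,100 − $4,850 = $11,250.
$11,250 ≤ $27,200, so the limit doesn't bind; insurer pays $11,250.

$11,250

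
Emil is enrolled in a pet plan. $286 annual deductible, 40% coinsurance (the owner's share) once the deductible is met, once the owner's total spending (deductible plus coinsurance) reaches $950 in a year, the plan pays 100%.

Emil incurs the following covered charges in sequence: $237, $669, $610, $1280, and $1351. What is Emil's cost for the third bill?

#1 ($237): fully absorbed by the deductible. Cost to owner: $237. OOP to date $237.
#2 ($669): deductible takes $49, $620 remains; coinsurance $620 × 40% = $248. Owner owes $297 (running OOP $534).
#3 ($610): deductible met; 40% of $610 = $244. Owner pays $244; OOP now $778.

$244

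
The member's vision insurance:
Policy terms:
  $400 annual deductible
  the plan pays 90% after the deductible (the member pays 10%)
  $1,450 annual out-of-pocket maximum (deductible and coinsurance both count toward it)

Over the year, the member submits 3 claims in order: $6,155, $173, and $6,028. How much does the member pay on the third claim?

#1 ($6,155): deductible takes $400, $5,755 remains; member's 10% is $575.50. Member owes $975.50 (running OOP $975.50).
#2 ($173): deductible already satisfied, so member's share is 10% × $173 = $17.30. Member pays $17.30; OOP now $992.80.
#3 ($6,028): deductible met; 10% of $6,028 = $602.80. Adding that to $992.80 gives $1,595.60, past the $1,450 cap; member pays only $1,450 − $992.80 = $457.20.

$457.20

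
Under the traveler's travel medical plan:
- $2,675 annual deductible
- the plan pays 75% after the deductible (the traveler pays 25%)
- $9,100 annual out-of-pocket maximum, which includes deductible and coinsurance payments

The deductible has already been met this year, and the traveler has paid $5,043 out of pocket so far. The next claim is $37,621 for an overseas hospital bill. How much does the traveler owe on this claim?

The deductible is already satisfied, so the full bill goes to coinsurance.
Traveler's 25% share of $37,621 is $9,405.25.
That would bring total out-of-pocket to $14,448.25, past the $9,100 cap. The traveler is capped at $9,100 − $5,043 = $4,057 on this claim.

$4,057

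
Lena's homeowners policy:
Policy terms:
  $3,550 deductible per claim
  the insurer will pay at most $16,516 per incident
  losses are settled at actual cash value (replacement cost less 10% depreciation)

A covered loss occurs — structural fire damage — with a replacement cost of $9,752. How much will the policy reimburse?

Actual cash value after 10% depreciation: $9,752 × 90% = $8,776.80.
Less the $3,550 deductible: $8,776.80 − $3,550 = $5,226.80.
$5,226.80 is within the $16,516 limit, so the insurer pays $5,226.80.

$5,226.80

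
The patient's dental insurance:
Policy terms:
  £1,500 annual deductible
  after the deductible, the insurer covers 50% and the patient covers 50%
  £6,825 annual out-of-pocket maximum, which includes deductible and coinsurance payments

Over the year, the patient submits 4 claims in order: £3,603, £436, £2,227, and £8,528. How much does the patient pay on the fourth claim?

£2,942

#1 (£3,603): deductible takes £1,500, £2,103 remains; coinsurance £2,103 × 50% = £1,051.50. Cost to patient: £2,551.50. OOP to date £2,551.50.
#2 (£436): 50% coinsurance on £436 = £218. Patient pays £218; OOP now £2,769.50.
#3 (£2,227): deductible already satisfied, so patient's share is 50% × £2,227 = £1,113.50. Patient owes £1,113.50 (running OOP £3,883).
#4 (£8,528): deductible already satisfied, so patient's share is 50% × £8,528 = £4,264. OOP would hit £8,147 > £6,825, so the cap limits the patient to £6,825 − £3,883 = £2,942.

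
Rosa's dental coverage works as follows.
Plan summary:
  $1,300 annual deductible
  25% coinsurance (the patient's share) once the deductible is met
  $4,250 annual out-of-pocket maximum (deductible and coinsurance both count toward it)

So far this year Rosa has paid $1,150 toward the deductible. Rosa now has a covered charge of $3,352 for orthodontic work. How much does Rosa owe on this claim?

Remaining deductible: $1,300 − $1,150 = $150.
The remaining $3,202 (= $3,352 − $150) moves to coinsurance.
Coinsurance: $3,202 × 25% = $800.50.
That puts the patient's cost at $150 + $800.50 = $950.50 before any cap.
Cumulative spending $1,150 + $950.50 = $2,100.50 stays under the $4,250 maximum.

$950.50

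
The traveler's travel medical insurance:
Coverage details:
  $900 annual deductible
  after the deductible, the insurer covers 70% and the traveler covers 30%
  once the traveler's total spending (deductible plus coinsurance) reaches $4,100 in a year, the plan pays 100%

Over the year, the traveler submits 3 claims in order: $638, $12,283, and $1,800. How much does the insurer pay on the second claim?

$8,821

Claim 1 ($638): all of it applies to the deductible. Traveler pays $638; OOP now $638. Insurer: $638 − $638 = $0.
Claim 2 ($12,283): deductible takes $262, $12,021 remains; coinsurance $12,021 × 30% = $3,606.30. Claim cost before the cap: $262 + $3,606.30 = $3,868.30. That would push OOP to $4,506.30, over the $4,100 cap, so traveler pays $4,100 − $638 = $3,462. Plan pays $12,283 − $3,462 = $8,821.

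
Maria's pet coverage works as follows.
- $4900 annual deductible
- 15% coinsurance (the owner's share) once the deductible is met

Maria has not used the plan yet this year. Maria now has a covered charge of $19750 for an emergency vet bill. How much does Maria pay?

$7127.50

The full $4900 deductible is still open; $4900 of this bill applies to it.
The remaining $14850 (= $19750 − $4900) moves to coinsurance.
Owner's 15% share of $14850 is $2227.50.
So the owner owes $4900 + $2227.50 = $7127.50.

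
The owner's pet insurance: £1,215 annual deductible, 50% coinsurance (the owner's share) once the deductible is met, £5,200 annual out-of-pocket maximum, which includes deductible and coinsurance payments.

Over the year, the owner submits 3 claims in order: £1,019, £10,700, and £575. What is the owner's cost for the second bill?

£4,181

#1 (£1,019): all of it applies to the deductible. Cost to owner: £1,019. OOP to date £1,019.
#2 (£10,700): deductible takes £196, £10,504 remains; 50% of £10,504 = £5,252. Deductible plus coinsurance: £196 + £5,252 = £5,448. That would push OOP to £6,467, over the £5,200 cap, so owner pays £5,200 − £1,019 = £4,181.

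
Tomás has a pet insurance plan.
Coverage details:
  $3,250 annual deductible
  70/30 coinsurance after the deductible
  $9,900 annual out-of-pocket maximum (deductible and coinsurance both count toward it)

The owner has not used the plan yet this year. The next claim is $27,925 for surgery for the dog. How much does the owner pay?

The full $3,250 deductible is still open; $3,250 of this bill applies to it.
That leaves $27,925 − $3,250 = $24,675 for coinsurance.
Owner's 30% share of $24,675 is $7,402.50.
So the owner owes $3,250 + $7,402.50 = $10,652.50 before any cap.
Adding $10,652.50 to the $0 already spent would give $10,652.50, which exceeds the $9,900 cap; the owner pays just $9,900 − $0 = $9,900.

$9,900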